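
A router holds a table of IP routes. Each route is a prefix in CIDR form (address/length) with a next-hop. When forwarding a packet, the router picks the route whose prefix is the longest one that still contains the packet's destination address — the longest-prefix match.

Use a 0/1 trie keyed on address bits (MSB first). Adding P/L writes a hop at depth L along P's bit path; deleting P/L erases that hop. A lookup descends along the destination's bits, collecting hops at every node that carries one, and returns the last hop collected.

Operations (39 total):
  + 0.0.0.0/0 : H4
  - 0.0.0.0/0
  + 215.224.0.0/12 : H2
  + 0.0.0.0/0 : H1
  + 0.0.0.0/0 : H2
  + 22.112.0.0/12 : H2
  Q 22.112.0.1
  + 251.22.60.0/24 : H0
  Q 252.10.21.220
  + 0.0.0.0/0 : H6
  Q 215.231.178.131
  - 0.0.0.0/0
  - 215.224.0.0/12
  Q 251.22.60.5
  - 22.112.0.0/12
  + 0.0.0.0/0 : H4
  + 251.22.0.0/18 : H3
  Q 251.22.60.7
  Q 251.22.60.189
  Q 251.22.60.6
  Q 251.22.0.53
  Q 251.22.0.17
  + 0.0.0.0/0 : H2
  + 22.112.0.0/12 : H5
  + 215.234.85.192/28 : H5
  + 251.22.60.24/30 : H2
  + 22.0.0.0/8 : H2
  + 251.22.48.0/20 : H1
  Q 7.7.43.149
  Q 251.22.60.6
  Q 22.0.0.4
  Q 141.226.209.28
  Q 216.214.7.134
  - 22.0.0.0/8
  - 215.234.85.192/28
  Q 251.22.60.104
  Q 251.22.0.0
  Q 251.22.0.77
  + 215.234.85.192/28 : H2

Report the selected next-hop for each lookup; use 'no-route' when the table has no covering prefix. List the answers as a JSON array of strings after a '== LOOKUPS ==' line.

Trace:
  add 0.0.0.0/0 -> H4 at depth 0
  - 0.0.0.0/0 clear@0
  add 215.224.0.0/12 -> H2 at depth 12
  add 0.0.0.0/0 -> H1 at depth 0
  add 0.0.0.0/0 -> H2 at depth 0
  add 22.112.0.0/12 -> H2 at depth 12
  Q 22.112.0.1: descend 000101100111 ; hops seen [H2,H2] ; pick H2
  add 251.22.60.0/24 -> H0 at depth 24
  Q 252.10.21.220: descend 11111 ; hops seen [H2] ; pick H2
  add 0.0.0.0/0 -> H6 at depth 0
  Q 215.231.178.131: descend 110101111110 ; hops seen [H6,H2] ; pick H2
  - 0.0.0.0/0 clear@0
  - 215.224.0.0/12 clear@12
  Q 251.22.60.5: descend 111110110001011000111100 ; hops seen [H0] ; pick H0
  - 22.112.0.0/12 clear@12
  add 0.0.0.0/0 -> H4 at depth 0
  add 251.22.0.0/18 -> H3 at depth 18
  Q 251.22.60.7: descend 111110110001011000111100 ; hops seen [H4,H3,H0] ; pick H0
  Q 251.22.60.189: descend 111110110001011000111100 ; hops seen [H4,H3,H0] ; pick H0
  Q 251.22.60.6: descend 111110110001011000111100 ; hops seen [H4,H3,H0] ; pick H0
  Q 251.22.0.53: descend 111110110001011000 ; hops seen [H4,H3] ; pick H3
  Q 251.22.0.17: descend 111110110001011000 ; hops seen [H4,H3] ; pick H3
  add 0.0.0.0/0 -> H2 at depth 0
  add 22.112.0.0/12 -> H5 at depth 12
  add 215.234.85.192/28 -> H5 at depth 28
  add 251.22.60.24/30 -> H2 at depth 30
  add 22.0.0.0/8 -> H2 at depth 8
  add 251.22.48.0/20 -> H1 at depth 20
  Q 7.7.43.149: descend 000 ; hops seen [H2] ; pick H2
  Q 251.22.60.6: descend 111110110001011000111100000 ; hops seen [H2,H3,H1,H0] ; pick H0
  Q 22.0.0.4: descend 000101100 ; hops seen [H2,H2] ; pick H2
  Q 141.226.209.28: descend 1 ; hops seen [H2] ; pick H2
  Q 216.214.7.134: descend 1101 ; hops seen [H2] ; pick H2
  - 22.0.0.0/8 clear@8
  - 215.234.85.192/28 clear@28
  Q 251.22.60.104: descend 1111101100010110001111000 ; hops seen [H2,H3,H1,H0] ; pick H0
  Q 251.22.0.0: descend 111110110001011000 ; hops seen [H2,H3] ; pick H3
  Q 251.22.0.77: descend 111110110001011000 ; hops seen [H2,H3] ; pick H3
  add 215.234.85.192/28 -> H2 at depth 28

== LOOKUPS ==
["H2","H2","H2","H0","H0","H0","H0","H3","H3","H2","H0","H2","H2","H2","H0","H3","H3"]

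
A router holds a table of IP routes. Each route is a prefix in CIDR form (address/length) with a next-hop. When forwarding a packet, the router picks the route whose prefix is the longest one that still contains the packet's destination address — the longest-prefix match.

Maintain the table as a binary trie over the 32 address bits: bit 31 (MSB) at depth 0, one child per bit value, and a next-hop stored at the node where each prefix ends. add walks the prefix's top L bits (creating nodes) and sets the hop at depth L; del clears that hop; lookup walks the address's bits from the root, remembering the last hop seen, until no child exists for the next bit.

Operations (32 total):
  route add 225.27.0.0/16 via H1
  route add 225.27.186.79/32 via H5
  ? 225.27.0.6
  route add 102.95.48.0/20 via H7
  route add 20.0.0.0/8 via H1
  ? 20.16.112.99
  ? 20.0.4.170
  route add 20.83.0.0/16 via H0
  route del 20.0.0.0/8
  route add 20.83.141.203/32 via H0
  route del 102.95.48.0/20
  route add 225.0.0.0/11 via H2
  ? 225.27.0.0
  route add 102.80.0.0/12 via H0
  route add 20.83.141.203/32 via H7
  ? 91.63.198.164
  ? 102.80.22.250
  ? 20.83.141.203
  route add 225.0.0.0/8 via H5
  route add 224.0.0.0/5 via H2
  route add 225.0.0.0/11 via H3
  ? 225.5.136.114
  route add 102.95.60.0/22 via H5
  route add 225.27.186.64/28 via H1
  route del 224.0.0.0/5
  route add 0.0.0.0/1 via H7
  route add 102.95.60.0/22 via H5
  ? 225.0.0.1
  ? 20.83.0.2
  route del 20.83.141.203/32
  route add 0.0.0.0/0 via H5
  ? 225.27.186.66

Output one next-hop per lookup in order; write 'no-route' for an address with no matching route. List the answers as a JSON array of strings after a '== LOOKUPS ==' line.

Trace:
  add 225.27.0.0/16 -> H1 at depth 16
  add 225.27.186.79/32 -> H5 at depth 32
  Q 225.27.0.6: descend 1110000100011011 ; hops seen [H1] ; pick H1
  add 102.95.48.0/20 -> H7 at depth 20
  add 20.0.0.0/8 -> H1 at depth 8
  Q 20.16.112.99: descend 00010100 ; hops seen [H1] ; pick H1
  Q 20.0.4.170: descend 00010100 ; hops seen [H1] ; pick H1
  add 20.83.0.0/16 -> H0 at depth 16
  - 20.0.0.0/8 clear@8
  add 20.83.141.203/32 -> H0 at depth 32
  - 102.95.48.0/20 clear@20
  add 225.0.0.0/11 -> H2 at depth 11
  Q 225.27.0.0: descend 1110000100011011 ; hops seen [H2,H1] ; pick H1
  add 102.80.0.0/12 -> H0 at depth 12
  add 20.83.141.203/32 -> H7 at depth 32
  Q 91.63.198.164: descend 01 ; hops seen [∅] ; pick no-route
  Q 102.80.22.250: descend 011001100101 ; hops seen [H0] ; pick H0
  Q 20.83.141.203: descend 00010100010100111000110111001011 ; hops seen [H0,H7] ; pick H7
  add 225.0.0.0/8 -> H5 at depth 8
  add 224.0.0.0/5 -> H2 at depth 5
  add 225.0.0.0/11 -> H3 at depth 11
  Q 225.5.136.114: descend 11100001000 ; hops seen [H2,H5,H3] ; pick H3
  add 102.95.60.0/22 -> H5 at depth 22
  add 225.27.186.64/28 -> H1 at depth 28
  - 224.0.0.0/5 clear@5
  add 0.0.0.0/1 -> H7 at depth 1
  add 102.95.60.0/22 -> H5 at depth 22
  Q 225.0.0.1: descend 11100001000 ; hops seen [H5,H3] ; pick H3
  Q 20.83.0.2: descend 0001010001010011 ; hops seen [H7,H0] ; pick H0
  - 20.83.141.203/32 clear@32
  add 0.0.0.0/0 -> H5 at depth 0
  Q 225.27.186.66: descend 1110000100011011101110100100 ; hops seen [H5,H5,H3,H1,H1] ; pick H1

== LOOKUPS ==
["H1","H1","H1","H1","no-route","H0","H7","H3","H3","H0","H1"]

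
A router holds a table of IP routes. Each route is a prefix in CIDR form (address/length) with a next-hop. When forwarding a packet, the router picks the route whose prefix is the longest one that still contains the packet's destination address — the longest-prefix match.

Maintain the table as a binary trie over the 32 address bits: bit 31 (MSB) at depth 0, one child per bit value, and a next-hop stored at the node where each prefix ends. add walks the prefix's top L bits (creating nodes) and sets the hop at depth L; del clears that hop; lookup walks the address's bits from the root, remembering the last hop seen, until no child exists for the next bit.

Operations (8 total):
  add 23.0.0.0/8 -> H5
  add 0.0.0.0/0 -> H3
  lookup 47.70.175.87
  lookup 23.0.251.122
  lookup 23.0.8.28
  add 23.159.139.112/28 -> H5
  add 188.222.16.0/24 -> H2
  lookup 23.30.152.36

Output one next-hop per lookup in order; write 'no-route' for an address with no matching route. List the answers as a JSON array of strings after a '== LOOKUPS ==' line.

Process each operation:
  add 23.0.0.0/8 -> H5 at depth 8
  add 0.0.0.0/0 -> H3 at depth 0
  Q 47.70.175.87: descend 00 ; hops seen [H3] ; pick H3
  Q 23.0.251.122: descend 00010111 ; hops seen [H3,H5] ; pick H5
  Q 23.0.8.28: descend 00010111 ; hops seen [H3,H5] ; pick H5
  add 23.159.139.112/28 -> H5 at depth 28
  add 188.222.16.0/24 -> H2 at depth 24
  Q 23.30.152.36: descend 00010111 ; hops seen [H3,H5] ; pick H5

== LOOKUPS ==
["H3","H5","H5","H5"]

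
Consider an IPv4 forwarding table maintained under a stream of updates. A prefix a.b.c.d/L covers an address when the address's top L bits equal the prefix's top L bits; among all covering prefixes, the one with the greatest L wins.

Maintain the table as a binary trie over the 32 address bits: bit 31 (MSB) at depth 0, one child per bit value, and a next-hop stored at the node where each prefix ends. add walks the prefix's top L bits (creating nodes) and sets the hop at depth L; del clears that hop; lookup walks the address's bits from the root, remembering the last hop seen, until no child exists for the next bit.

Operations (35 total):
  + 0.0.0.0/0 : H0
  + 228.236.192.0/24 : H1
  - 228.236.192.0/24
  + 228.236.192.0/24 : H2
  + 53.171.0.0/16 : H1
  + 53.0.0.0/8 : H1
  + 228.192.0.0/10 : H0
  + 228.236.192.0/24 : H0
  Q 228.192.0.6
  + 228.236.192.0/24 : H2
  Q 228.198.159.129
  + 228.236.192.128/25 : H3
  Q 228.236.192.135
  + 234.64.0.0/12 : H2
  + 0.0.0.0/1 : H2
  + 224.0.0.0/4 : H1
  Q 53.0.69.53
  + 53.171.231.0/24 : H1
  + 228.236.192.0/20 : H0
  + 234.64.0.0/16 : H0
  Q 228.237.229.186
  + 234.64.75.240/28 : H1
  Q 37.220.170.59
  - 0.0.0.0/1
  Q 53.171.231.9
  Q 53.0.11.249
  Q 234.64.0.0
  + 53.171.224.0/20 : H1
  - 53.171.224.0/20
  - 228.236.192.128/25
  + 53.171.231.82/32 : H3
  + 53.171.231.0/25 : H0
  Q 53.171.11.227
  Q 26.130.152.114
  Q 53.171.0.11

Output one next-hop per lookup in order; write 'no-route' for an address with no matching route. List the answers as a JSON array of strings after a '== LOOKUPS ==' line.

Trace:
  add 0.0.0.0/0 -> H0 at depth 0
  add 228.236.192.0/24 -> H1 at depth 24
  - 228.236.192.0/24 clear@24
  add 228.236.192.0/24 -> H2 at depth 24
  add 53.171.0.0/16 -> H1 at depth 16
  add 53.0.0.0/8 -> H1 at depth 8
  add 228.192.0.0/10 -> H0 at depth 10
  add 228.236.192.0/24 -> H0 at depth 24
  lookup 228.192.0.6: bits 1110010011 walk d0:H0→d1:-→d2:-→d3:-→d4:-→d5:-→d6:-→d7:-→d8:-→d9:-→d10:H0 -> H0
  add 228.236.192.0/24 -> H2 at depth 24
  lookup 228.198.159.129: bits 1110010011 walk d0:H0→d1:-→d2:-→d3:-→d4:-→d5:-→d6:-→d7:-→d8:-→d9:-→d10:H0 -> H0
  add 228.236.192.128/25 -> H3 at depth 25
  lookup 228.236.192.135: bits 1110010011101100110000001 walk d0:H0→d1:-→d2:-→d3:-→d4:-→d5:-→d6:-→d7:-→d8:-→d9:-→d10:H0→d11:-→d12:-→d13:-→d14:-→d15:-→d16:-→d17:-→d18:-→d19:-→d20:-→d21:-→d22:-→d23:-→d24:H2→d25:H3 -> H3
  add 234.64.0.0/12 -> H2 at depth 12
  add 0.0.0.0/1 -> H2 at depth 1
  add 224.0.0.0/4 -> H1 at depth 4
  lookup 53.0.69.53: bits 00110101 walk d0:H0→d1:H2→d2:-→d3:-→d4:-→d5:-→d6:-→d7:-→d8:H1 -> H1
  add 53.171.231.0/24 -> H1 at depth 24
  add 228.236.192.0/20 -> H0 at depth 20
  add 234.64.0.0/16 -> H0 at depth 16
  lookup 228.237.229.186: bits 111001001110110 walk d0:H0→d1:-→d2:-→d3:-→d4:H1→d5:-→d6:-→d7:-→d8:-→d9:-→d10:H0→d11:-→d12:-→d13:-→d14:-→d15:- -> H0
  add 234.64.75.240/28 -> H1 at depth 28
  lookup 37.220.170.59: bits 001 walk d0:H0→d1:H2→d2:-→d3:- -> H2
  - 0.0.0.0/1 clear@1
  lookup 53.171.231.9: bits 001101011010101111100111 walk d0:H0→d1:-→d2:-→d3:-→d4:-→d5:-→d6:-→d7:-→d8:H1→d9:-→d10:-→d11:-→d12:-→d13:-→d14:-→d15:-→d16:H1→d17:-→d18:-→d19:-→d20:-→d21:-→d22:-→d23:-→d24:H1 -> H1
  lookup 53.0.11.249: bits 00110101 walk d0:H0→d1:-→d2:-→d3:-→d4:-→d5:-→d6:-→d7:-→d8:H1 -> H1
  lookup 234.64.0.0: bits 11101010010000000 walk d0:H0→d1:-→d2:-→d3:-→d4:H1→d5:-→d6:-→d7:-→d8:-→d9:-→d10:-→d11:-→d12:H2→d13:-→d14:-→d15:-→d16:H0→d17:- -> H0
  add 53.171.224.0/20 -> H1 at depth 20
  - 53.171.224.0/20 clear@20
  - 228.236.192.128/25 clear@25
  add 53.171.231.82/32 -> H3 at depth 32
  add 53.171.231.0/25 -> H0 at depth 25
  lookup 53.171.11.227: bits 0011010110101011 walk d0:H0→d1:-→d2:-→d3:-→d4:-→d5:-→d6:-→d7:-→d8:H1→d9:-→d10:-→d11:-→d12:-→d13:-→d14:-→d15:-→d16:H1 -> H1
  lookup 26.130.152.114: bits 00 walk d0:H0→d1:-→d2:- -> H0
  lookup 53.171.0.11: bits 0011010110101011 walk d0:H0→d1:-→d2:-→d3:-→d4:-→d5:-→d6:-→d7:-→d8:H1→d9:-→d10:-→d11:-→d12:-→d13:-→d14:-→d15:-→d16:H1 -> H1

== LOOKUPS ==
["H0","H0","H3","H1","H0","H2","H1","H1","H0","H1","H0","H1"]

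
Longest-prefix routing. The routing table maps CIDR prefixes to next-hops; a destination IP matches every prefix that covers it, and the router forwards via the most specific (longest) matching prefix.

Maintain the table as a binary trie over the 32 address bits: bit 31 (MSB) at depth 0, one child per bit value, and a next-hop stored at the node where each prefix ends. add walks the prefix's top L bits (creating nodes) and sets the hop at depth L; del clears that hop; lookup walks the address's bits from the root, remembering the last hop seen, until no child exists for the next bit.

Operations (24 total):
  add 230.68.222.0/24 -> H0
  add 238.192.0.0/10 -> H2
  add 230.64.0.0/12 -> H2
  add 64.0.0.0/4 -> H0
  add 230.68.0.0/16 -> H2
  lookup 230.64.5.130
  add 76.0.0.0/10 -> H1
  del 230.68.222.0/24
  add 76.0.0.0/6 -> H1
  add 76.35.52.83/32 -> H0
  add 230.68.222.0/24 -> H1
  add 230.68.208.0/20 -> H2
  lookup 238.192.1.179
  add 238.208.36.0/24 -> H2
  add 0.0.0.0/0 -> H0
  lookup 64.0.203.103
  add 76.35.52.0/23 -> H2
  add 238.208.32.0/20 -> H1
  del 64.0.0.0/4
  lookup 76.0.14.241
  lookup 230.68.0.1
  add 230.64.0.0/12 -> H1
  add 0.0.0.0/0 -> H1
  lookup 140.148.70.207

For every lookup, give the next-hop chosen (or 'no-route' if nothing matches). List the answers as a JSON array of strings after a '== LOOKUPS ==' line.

Trace:
  + 230.68.222.0/24 (H0) depth=24
  + 238.192.0.0/10 (H2) depth=10
  + 230.64.0.0/12 (H2) depth=12
  + 64.0.0.0/4 (H0) depth=4
  + 230.68.0.0/16 (H2) depth=16
  ? 230.64.5.130  path d0:-→d1:-→d2:-→d3:-→d4:-→d5:-→d6:-→d7:-→d8:-→d9:-→d10:-→d11:-→d12:H2→d13:-  best=H2
  + 76.0.0.0/10 (H1) depth=10
  del 230.68.222.0/24 (clear depth 24)
  + 76.0.0.0/6 (H1) depth=6
  + 76.35.52.83/32 (H0) depth=32
  + 230.68.222.0/24 (H1) depth=24
  + 230.68.208.0/20 (H2) depth=20
  ? 238.192.1.179  path d0:-→d1:-→d2:-→d3:-→d4:-→d5:-→d6:-→d7:-→d8:-→d9:-→d10:H2  best=H2
  + 238.208.36.0/24 (H2) depth=24
  + 0.0.0.0/0 (H0) depth=0
  ? 64.0.203.103  path d0:H0→d1:-→d2:-→d3:-→d4:H0  best=H0
  + 76.35.52.0/23 (H2) depth=23
  + 238.208.32.0/20 (H1) depth=20
  del 64.0.0.0/4 (clear depth 4)
  ? 76.0.14.241  path d0:H0→d1:-→d2:-→d3:-→d4:-→d5:-→d6:H1→d7:-→d8:-→d9:-→d10:H1  best=H1
  ? 230.68.0.1  path d0:H0→d1:-→d2:-→d3:-→d4:-→d5:-→d6:-→d7:-→d8:-→d9:-→d10:-→d11:-→d12:H2→d13:-→d14:-→d15:-→d16:H2  best=H2
  + 230.64.0.0/12 (H1) depth=12
  + 0.0.0.0/0 (H1) depth=0
  ? 140.148.70.207  path d0:H1→d1:-  best=H1

== LOOKUPS ==
["H2","H2","H0","H1","H2","H1"]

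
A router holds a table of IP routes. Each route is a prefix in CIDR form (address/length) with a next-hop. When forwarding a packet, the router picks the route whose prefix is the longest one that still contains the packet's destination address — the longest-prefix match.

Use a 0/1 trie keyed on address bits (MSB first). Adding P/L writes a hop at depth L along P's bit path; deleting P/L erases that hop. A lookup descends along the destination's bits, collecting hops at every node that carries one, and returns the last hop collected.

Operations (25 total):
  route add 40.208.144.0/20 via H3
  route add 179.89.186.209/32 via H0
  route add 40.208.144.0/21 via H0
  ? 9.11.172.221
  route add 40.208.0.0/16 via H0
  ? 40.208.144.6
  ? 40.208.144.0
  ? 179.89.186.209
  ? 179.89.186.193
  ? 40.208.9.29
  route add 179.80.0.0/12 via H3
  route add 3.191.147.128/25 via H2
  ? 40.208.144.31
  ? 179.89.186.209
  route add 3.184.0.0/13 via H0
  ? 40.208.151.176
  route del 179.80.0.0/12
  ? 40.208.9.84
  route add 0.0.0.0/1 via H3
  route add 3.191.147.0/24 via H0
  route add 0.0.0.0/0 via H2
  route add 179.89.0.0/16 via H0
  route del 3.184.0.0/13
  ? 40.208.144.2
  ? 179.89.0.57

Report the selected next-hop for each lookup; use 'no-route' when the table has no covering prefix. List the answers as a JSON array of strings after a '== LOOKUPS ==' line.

Process each operation:
  add 40.208.144.0/20 -> H3 at depth 20
  add 179.89.186.209/32 -> H0 at depth 32
  add 40.208.144.0/21 -> H0 at depth 21
  Q 9.11.172.221: descend 00 ; hops seen [∅] ; pick no-route
  add 40.208.0.0/16 -> H0 at depth 16
  Q 40.208.144.6: descend 001010001101000010010 ; hops seen [H0,H3,H0] ; pick H0
  Q 40.208.144.0: descend 001010001101000010010 ; hops seen [H0,H3,H0] ; pick H0
  Q 179.89.186.209: descend 10110011010110011011101011010001 ; hops seen [H0] ; pick H0
  Q 179.89.186.193: descend 101100110101100110111010110 ; hops seen [∅] ; pick no-route
  Q 40.208.9.29: descend 0010100011010000 ; hops seen [H0] ; pick H0
  add 179.80.0.0/12 -> H3 at depth 12
  add 3.191.147.128/25 -> H2 at depth 25
  Q 40.208.144.31: descend 001010001101000010010 ; hops seen [H0,H3,H0] ; pick H0
  Q 179.89.186.209: descend 10110011010110011011101011010001 ; hops seen [H3,H0] ; pick H0
  add 3.184.0.0/13 -> H0 at depth 13
  Q 40.208.151.176: descend 001010001101000010010 ; hops seen [H0,H3,H0] ; pick H0
  del 179.80.0.0/12 (clear depth 12)
  Q 40.208.9.84: descend 0010100011010000 ; hops seen [H0] ; pick H0
  add 0.0.0.0/1 -> H3 at depth 1
  add 3.191.147.0/24 -> H0 at depth 24
  add 0.0.0.0/0 -> H2 at depth 0
  add 179.89.0.0/16 -> H0 at depth 16
  del 3.184.0.0/13 (clear depth 13)
  Q 40.208.144.2: descend 001010001101000010010 ; hops seen [H2,H3,H0,H3,H0] ; pick H0
  Q 179.89.0.57: descend 1011001101011001 ; hops seen [H2,H0] ; pick H0

== LOOKUPS ==
["no-route","H0","H0","H0","no-route","H0","H0","H0","H0","H0","H0","H0"]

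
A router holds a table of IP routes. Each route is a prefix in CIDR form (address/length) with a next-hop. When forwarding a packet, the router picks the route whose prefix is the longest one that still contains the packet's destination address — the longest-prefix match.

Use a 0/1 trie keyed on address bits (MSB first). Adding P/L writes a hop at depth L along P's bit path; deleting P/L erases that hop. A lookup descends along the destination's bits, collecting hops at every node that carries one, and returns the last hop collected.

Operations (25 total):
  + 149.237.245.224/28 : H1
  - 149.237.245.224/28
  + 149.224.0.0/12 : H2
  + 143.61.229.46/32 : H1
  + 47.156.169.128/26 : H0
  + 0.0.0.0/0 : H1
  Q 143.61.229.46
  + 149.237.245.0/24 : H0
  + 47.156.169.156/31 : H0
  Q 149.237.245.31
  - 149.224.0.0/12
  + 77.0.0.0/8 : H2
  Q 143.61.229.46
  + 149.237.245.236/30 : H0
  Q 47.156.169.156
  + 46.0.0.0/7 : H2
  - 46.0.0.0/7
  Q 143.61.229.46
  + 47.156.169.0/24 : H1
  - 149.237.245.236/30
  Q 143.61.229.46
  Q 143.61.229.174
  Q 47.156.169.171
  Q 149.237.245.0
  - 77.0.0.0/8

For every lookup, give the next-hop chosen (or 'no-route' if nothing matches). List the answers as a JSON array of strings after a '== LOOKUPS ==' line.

Process each operation:
  + 149.237.245.224/28 (H1) depth=28
  del 149.237.245.224/28 (clear depth 28)
  + 149.224.0.0/12 (H2) depth=12
  + 143.61.229.46/32 (H1) depth=32
  + 47.156.169.128/26 (H0) depth=26
  + 0.0.0.0/0 (H1) depth=0
  Q 143.61.229.46: descend 10001111001111011110010100101110 ; hops seen [H1,H1] ; pick H1
  + 149.237.245.0/24 (H0) depth=24
  + 47.156.169.156/31 (H0) depth=31
  Q 149.237.245.31: descend 100101011110110111110101 ; hops seen [H1,H2,H0] ; pick H0
  del 149.224.0.0/12 (clear depth 12)
  + 77.0.0.0/8 (H2) depth=8
  Q 143.61.229.46: descend 10001111001111011110010100101110 ; hops seen [H1,H1] ; pick H1
  + 149.237.245.236/30 (H0) depth=30
  Q 47.156.169.156: descend 0010111110011100101010011001110 ; hops seen [H1,H0,H0] ; pick H0
  + 46.0.0.0/7 (H2) depth=7
  del 46.0.0.0/7 (clear depth 7)
  Q 143.61.229.46: descend 10001111001111011110010100101110 ; hops seen [H1,H1] ; pick H1
  + 47.156.169.0/24 (H1) depth=24
  del 149.237.245.236/30 (clear depth 30)
  Q 143.61.229.46: descend 10001111001111011110010100101110 ; hops seen [H1,H1] ; pick H1
  Q 143.61.229.174: descend 100011110011110111100101 ; hops seen [H1] ; pick H1
  Q 47.156.169.171: descend 00101111100111001010100110 ; hops seen [H1,H1,H0] ; pick H0
  Q 149.237.245.0: descend 100101011110110111110101 ; hops seen [H1,H0] ; pick H0
  del 77.0.0.0/8 (clear depth 8)

== LOOKUPS ==
["H1","H0","H1","H0","H1","H1","H1","H0","H0"]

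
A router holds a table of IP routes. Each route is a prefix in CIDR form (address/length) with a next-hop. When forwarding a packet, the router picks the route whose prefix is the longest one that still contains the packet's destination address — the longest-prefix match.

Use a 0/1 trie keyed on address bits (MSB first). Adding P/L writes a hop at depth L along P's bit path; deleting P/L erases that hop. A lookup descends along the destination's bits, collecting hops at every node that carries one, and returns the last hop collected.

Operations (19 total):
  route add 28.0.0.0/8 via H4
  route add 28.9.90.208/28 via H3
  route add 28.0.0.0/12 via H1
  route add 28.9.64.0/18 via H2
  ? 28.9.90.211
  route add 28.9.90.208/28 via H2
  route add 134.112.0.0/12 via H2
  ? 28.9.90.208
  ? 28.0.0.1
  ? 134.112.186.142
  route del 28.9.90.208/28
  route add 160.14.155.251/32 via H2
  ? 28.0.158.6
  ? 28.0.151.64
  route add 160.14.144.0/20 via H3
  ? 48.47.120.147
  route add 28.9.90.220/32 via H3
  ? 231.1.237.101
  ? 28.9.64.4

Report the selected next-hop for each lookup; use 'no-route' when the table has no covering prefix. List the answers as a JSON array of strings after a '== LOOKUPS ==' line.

Apply in order:
  + 28.0.0.0/8 (H4) depth=8
  + 28.9.90.208/28 (H3) depth=28
  + 28.0.0.0/12 (H1) depth=12
  + 28.9.64.0/18 (H2) depth=18
  Q 28.9.90.211: descend 0001110000001001010110101101 ; hops seen [H4,H1,H2,H3] ; pick H3
  + 28.9.90.208/28 (H2) depth=28
  + 134.112.0.0/12 (H2) depth=12
  Q 28.9.90.208: descend 0001110000001001010110101101 ; hops seen [H4,H1,H2,H2] ; pick H2
  Q 28.0.0.1: descend 000111000000 ; hops seen [H4,H1] ; pick H1
  Q 134.112.186.142: descend 100001100111 ; hops seen [H2] ; pick H2
  del 28.9.90.208/28 (clear depth 28)
  + 160.14.155.251/32 (H2) depth=32
  Q 28.0.158.6: descend 000111000000 ; hops seen [H4,H1] ; pick H1
  Q 28.0.151.64: descend 000111000000 ; hops seen [H4,H1] ; pick H1
  + 160.14.144.0/20 (H3) depth=20
  Q 48.47.120.147: descend 00 ; hops seen [∅] ; pick no-route
  + 28.9.90.220/32 (H3) depth=32
  Q 231.1.237.101: descend 1 ; hops seen [∅] ; pick no-route
  Q 28.9.64.4: descend 0001110000001001010 ; hops seen [H4,H1,H2] ; pick H2

== LOOKUPS ==
["H3","H2","H1","H2","H1","H1","no-route","no-route","H2"]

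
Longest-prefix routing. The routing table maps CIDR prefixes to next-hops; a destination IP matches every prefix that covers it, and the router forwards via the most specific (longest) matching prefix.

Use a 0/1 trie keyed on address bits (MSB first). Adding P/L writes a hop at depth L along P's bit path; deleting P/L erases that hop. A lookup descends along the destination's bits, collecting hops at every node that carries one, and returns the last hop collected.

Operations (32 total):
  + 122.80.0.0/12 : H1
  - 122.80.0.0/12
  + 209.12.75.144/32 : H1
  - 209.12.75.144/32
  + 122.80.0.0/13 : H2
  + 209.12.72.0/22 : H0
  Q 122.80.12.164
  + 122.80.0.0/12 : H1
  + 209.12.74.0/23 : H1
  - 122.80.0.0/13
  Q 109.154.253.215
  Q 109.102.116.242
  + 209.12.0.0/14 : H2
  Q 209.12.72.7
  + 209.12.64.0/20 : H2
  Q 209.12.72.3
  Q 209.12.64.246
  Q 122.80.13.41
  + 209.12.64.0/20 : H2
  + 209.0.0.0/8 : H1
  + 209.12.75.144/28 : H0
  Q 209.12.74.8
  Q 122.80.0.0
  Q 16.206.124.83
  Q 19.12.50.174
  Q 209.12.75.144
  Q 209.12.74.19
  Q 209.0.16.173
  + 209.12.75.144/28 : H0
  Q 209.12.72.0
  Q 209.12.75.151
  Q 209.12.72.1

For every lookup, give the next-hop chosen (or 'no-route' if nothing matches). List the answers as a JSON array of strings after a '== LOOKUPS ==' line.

Apply in order:
  add 122.80.0.0/12 -> H1 at depth 12
  - 122.80.0.0/12 clear@12
  add 209.12.75.144/32 -> H1 at depth 32
  - 209.12.75.144/32 clear@32
  add 122.80.0.0/13 -> H2 at depth 13
  add 209.12.72.0/22 -> H0 at depth 22
  ? 122.80.12.164  path d0:-→d1:-→d2:-→d3:-→d4:-→d5:-→d6:-→d7:-→d8:-→d9:-→d10:-→d11:-→d12:-→d13:H2  best=H2
  add 122.80.0.0/12 -> H1 at depth 12
  add 209.12.74.0/23 -> H1 at depth 23
  - 122.80.0.0/13 clear@13
  ? 109.154.253.215  path d0:-→d1:-→d2:-→d3:-  best=no-route
  ? 109.102.116.242  path d0:-→d1:-→d2:-→d3:-  best=no-route
  add 209.12.0.0/14 -> H2 at depth 14
  ? 209.12.72.7  path d0:-→d1:-→d2:-→d3:-→d4:-→d5:-→d6:-→d7:-→d8:-→d9:-→d10:-→d11:-→d12:-→d13:-→d14:H2→d15:-→d16:-→d17:-→d18:-→d19:-→d20:-→d21:-→d22:H0  best=H0
  add 209.12.64.0/20 -> H2 at depth 20
  ? 209.12.72.3  path d0:-→d1:-→d2:-→d3:-→d4:-→d5:-→d6:-→d7:-→d8:-→d9:-→d10:-→d11:-→d12:-→d13:-→d14:H2→d15:-→d16:-→d17:-→d18:-→d19:-→d20:H2→d21:-→d22:H0  best=H0
  ? 209.12.64.246  path d0:-→d1:-→d2:-→d3:-→d4:-→d5:-→d6:-→d7:-→d8:-→d9:-→d10:-→d11:-→d12:-→d13:-→d14:H2→d15:-→d16:-→d17:-→d18:-→d19:-→d20:H2  best=H2
  ? 122.80.13.41  path d0:-→d1:-→d2:-→d3:-→d4:-→d5:-→d6:-→d7:-→d8:-→d9:-→d10:-→d11:-→d12:H1→d13:-  best=H1
  add 209.12.64.0/20 -> H2 at depth 20
  add 209.0.0.0/8 -> H1 at depth 8
  add 209.12.75.144/28 -> H0 at depth 28
  ? 209.12.74.8  path d0:-→d1:-→d2:-→d3:-→d4:-→d5:-→d6:-→d7:-→d8:H1→d9:-→d10:-→d11:-→d12:-→d13:-→d14:H2→d15:-→d16:-→d17:-→d18:-→d19:-→d20:H2→d21:-→d22:H0→d23:H1  best=H1
  ? 122.80.0.0  path d0:-→d1:-→d2:-→d3:-→d4:-→d5:-→d6:-→d7:-→d8:-→d9:-→d10:-→d11:-→d12:H1→d13:-  best=H1
  ? 16.206.124.83  path d0:-→d1:-  best=no-route
  ? 19.12.50.174  path d0:-→d1:-  best=no-route
  ? 209.12.75.144  path d0:-→d1:-→d2:-→d3:-→d4:-→d5:-→d6:-→d7:-→d8:H1→d9:-→d10:-→d11:-→d12:-→d13:-→d14:H2→d15:-→d16:-→d17:-→d18:-→d19:-→d20:H2→d21:-→d22:H0→d23:H1→d24:-→d25:-→d26:-→d27:-→d28:H0→d29:-→d30:-→d31:-→d32:-  best=H0
  ? 209.12.74.19  path d0:-→d1:-→d2:-→d3:-→d4:-→d5:-→d6:-→d7:-→d8:H1→d9:-→d10:-→d11:-→d12:-→d13:-→d14:H2→d15:-→d16:-→d17:-→d18:-→d19:-→d20:H2→d21:-→d22:H0→d23:H1  best=H1
  ? 209.0.16.173  path d0:-→d1:-→d2:-→d3:-→d4:-→d5:-→d6:-→d7:-→d8:H1→d9:-→d10:-→d11:-→d12:-  best=H1
  add 209.12.75.144/28 -> H0 at depth 28
  ? 209.12.72.0  path d0:-→d1:-→d2:-→d3:-→d4:-→d5:-→d6:-→d7:-→d8:H1→d9:-→d10:-→d11:-→d12:-→d13:-→d14:H2→d15:-→d16:-→d17:-→d18:-→d19:-→d20:H2→d21:-→d22:H0  best=H0
  ? 209.12.75.151  path d0:-→d1:-→d2:-→d3:-→d4:-→d5:-→d6:-→d7:-→d8:H1→d9:-→d10:-→d11:-→d12:-→d13:-→d14:H2→d15:-→d16:-→d17:-→d18:-→d19:-→d20:H2→d21:-→d22:H0→d23:H1→d24:-→d25:-→d26:-→d27:-→d28:H0→d29:-  best=H0
  ? 209.12.72.1  path d0:-→d1:-→d2:-→d3:-→d4:-→d5:-→d6:-→d7:-→d8:H1→d9:-→d10:-→d11:-→d12:-→d13:-→d14:H2→d15:-→d16:-→d17:-→d18:-→d19:-→d20:H2→d21:-→d22:H0  best=H0

== LOOKUPS ==
["H2","no-route","no-route","H0","H0","H2","H1","H1","H1","no-route","no-route","H0","H1","H1","H0","H0","H0"]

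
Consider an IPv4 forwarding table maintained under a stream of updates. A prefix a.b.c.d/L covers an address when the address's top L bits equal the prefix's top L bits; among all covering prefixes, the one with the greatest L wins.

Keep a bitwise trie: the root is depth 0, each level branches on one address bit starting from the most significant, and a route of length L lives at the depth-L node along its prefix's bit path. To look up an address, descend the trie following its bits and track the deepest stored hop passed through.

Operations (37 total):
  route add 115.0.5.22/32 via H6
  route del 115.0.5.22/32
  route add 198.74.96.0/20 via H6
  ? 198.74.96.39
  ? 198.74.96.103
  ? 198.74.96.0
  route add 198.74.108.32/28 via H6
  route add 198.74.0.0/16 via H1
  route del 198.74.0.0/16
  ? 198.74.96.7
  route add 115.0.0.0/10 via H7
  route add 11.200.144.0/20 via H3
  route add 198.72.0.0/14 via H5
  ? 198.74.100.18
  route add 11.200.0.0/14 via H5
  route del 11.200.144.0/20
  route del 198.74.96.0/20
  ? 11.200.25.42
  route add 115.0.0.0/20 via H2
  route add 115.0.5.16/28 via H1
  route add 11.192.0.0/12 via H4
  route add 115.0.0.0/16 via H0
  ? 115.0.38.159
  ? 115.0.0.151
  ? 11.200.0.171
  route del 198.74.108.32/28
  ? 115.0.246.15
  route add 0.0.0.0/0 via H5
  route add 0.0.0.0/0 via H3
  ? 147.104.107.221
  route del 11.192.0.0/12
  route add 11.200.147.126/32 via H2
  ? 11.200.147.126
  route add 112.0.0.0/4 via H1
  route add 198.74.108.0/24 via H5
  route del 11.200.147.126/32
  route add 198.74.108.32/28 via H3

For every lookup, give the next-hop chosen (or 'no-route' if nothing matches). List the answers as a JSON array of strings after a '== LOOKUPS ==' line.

Process each operation:
  + 115.0.5.22/32 (H6) depth=32
  del 115.0.5.22/32 (clear depth 32)
  + 198.74.96.0/20 (H6) depth=20
  Q 198.74.96.39: descend 11000110010010100110 ; hops seen [H6] ; pick H6
  Q 198.74.96.103: descend 11000110010010100110 ; hops seen [H6] ; pick H6
  Q 198.74.96.0: descend 11000110010010100110 ; hops seen [H6] ; pick H6
  + 198.74.108.32/28 (H6) depth=28
  + 198.74.0.0/16 (H1) depth=16
  del 198.74.0.0/16 (clear depth 16)
  Q 198.74.96.7: descend 11000110010010100110 ; hops seen [H6] ; pick H6
  + 115.0.0.0/10 (H7) depth=10
  + 11.200.144.0/20 (H3) depth=20
  + 198.72.0.0/14 (H5) depth=14
  Q 198.74.100.18: descend 11000110010010100110 ; hops seen [H5,H6] ; pick H6
  + 11.200.0.0/14 (H5) depth=14
  del 11.200.144.0/20 (clear depth 20)
  del 198.74.96.0/20 (clear depth 20)
  Q 11.200.25.42: descend 0000101111001000 ; hops seen [H5] ; pick H5
  + 115.0.0.0/20 (H2) depth=20
  + 115.0.5.16/28 (H1) depth=28
  + 11.192.0.0/12 (H4) depth=12
  + 115.0.0.0/16 (H0) depth=16
  Q 115.0.38.159: descend 011100110000000000 ; hops seen [H7,H0] ; pick H0
  Q 115.0.0.151: descend 011100110000000000000 ; hops seen [H7,H0,H2] ; pick H2
  Q 11.200.0.171: descend 0000101111001000 ; hops seen [H4,H5] ; pick H5
  del 198.74.108.32/28 (clear depth 28)
  Q 115.0.246.15: descend 0111001100000000 ; hops seen [H7,H0] ; pick H0
  + 0.0.0.0/0 (H5) depth=0
  + 0.0.0.0/0 (H3) depth=0
  Q 147.104.107.221: descend 1 ; hops seen [H3] ; pick H3
  del 11.192.0.0/12 (clear depth 12)
  + 11.200.147.126/32 (H2) depth=32
  Q 11.200.147.126: descend 00001011110010001001001101111110 ; hops seen [H3,H5,H2] ; pick H2
  + 112.0.0.0/4 (H1) depth=4
  + 198.74.108.0/24 (H5) depth=24
  del 11.200.147.126/32 (clear depth 32)
  + 198.74.108.32/28 (H3) depth=28

== LOOKUPS ==
["H6","H6","H6","H6","H6","H5","H0","H2","H5","H0","H3","H2"]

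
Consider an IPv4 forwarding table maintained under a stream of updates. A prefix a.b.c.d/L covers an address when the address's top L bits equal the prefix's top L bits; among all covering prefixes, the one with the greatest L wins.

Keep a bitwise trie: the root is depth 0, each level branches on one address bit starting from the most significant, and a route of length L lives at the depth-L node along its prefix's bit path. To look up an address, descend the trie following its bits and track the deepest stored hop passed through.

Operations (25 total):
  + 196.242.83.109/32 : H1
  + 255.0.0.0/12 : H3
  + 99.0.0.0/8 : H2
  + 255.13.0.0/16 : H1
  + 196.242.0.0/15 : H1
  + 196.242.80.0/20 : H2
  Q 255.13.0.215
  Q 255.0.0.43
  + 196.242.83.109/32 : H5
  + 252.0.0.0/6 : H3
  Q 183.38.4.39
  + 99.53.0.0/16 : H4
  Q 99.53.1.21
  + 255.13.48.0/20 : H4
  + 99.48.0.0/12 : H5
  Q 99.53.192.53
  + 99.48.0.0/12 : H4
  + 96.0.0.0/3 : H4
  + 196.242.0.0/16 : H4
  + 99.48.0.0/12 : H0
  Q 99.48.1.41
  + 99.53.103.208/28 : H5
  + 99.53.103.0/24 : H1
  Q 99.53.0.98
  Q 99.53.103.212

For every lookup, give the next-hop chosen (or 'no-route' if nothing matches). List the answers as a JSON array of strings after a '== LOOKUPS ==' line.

Trace:
  add 196.242.83.109/32 -> H1 at depth 32
  add 255.0.0.0/12 -> H3 at depth 12
  add 99.0.0.0/8 -> H2 at depth 8
  add 255.13.0.0/16 -> H1 at depth 16
  add 196.242.0.0/15 -> H1 at depth 15
  add 196.242.80.0/20 -> H2 at depth 20
  lookup 255.13.0.215: bits 1111111100001101 walk d0:-→d1:-→d2:-→d3:-→d4:-→d5:-→d6:-→d7:-→d8:-→d9:-→d10:-→d11:-→d12:H3→d13:-→d14:-→d15:-→d16:H1 -> H1
  lookup 255.0.0.43: bits 111111110000 walk d0:-→d1:-→d2:-→d3:-→d4:-→d5:-→d6:-→d7:-→d8:-→d9:-→d10:-→d11:-→d12:H3 -> H3
  add 196.242.83.109/32 -> H5 at depth 32
  add 252.0.0.0/6 -> H3 at depth 6
  lookup 183.38.4.39: bits 1 walk d0:-→d1:- -> no-route
  add 99.53.0.0/16 -> H4 at depth 16
  lookup 99.53.1.21: bits 0110001100110101 walk d0:-→d1:-→d2:-→d3:-→d4:-→d5:-→d6:-→d7:-→d8:H2→d9:-→d10:-→d11:-→d12:-→d13:-→d14:-→d15:-→d16:H4 -> H4
  add 255.13.48.0/20 -> H4 at depth 20
  add 99.48.0.0/12 -> H5 at depth 12
  lookup 99.53.192.53: bits 0110001100110101 walk d0:-→d1:-→d2:-→d3:-→d4:-→d5:-→d6:-→d7:-→d8:H2→d9:-→d10:-→d11:-→d12:H5→d13:-→d14:-→d15:-→d16:H4 -> H4
  add 99.48.0.0/12 -> H4 at depth 12
  add 96.0.0.0/3 -> H4 at depth 3
  add 196.242.0.0/16 -> H4 at depth 16
  add 99.48.0.0/12 -> H0 at depth 12
  lookup 99.48.1.41: bits 0110001100110 walk d0:-→d1:-→d2:-→d3:H4→d4:-→d5:-→d6:-→d7:-→d8:H2→d9:-→d10:-→d11:-→d12:H0→d13:- -> H0
  add 99.53.103.208/28 -> H5 at depth 28
  add 99.53.103.0/24 -> H1 at depth 24
  lookup 99.53.0.98: bits 01100011001101010 walk d0:-→d1:-→d2:-→d3:H4→d4:-→d5:-→d6:-→d7:-→d8:H2→d9:-→d10:-→d11:-→d12:H0→d13:-→d14:-→d15:-→d16:H4→d17:- -> H4
  lookup 99.53.103.212: bits 0110001100110101011001111101 walk d0:-→d1:-→d2:-→d3:H4→d4:-→d5:-→d6:-→d7:-→d8:H2→d9:-→d10:-→d11:-→d12:H0→d13:-→d14:-→d15:-→d16:H4→d17:-→d18:-→d19:-→d20:-→d21:-→d22:-→d23:-→d24:H1→d25:-→d26:-→d27:-→d28:H5 -> H5

== LOOKUPS ==
["H1","H3","no-route","H4","H4","H0","H4","H5"]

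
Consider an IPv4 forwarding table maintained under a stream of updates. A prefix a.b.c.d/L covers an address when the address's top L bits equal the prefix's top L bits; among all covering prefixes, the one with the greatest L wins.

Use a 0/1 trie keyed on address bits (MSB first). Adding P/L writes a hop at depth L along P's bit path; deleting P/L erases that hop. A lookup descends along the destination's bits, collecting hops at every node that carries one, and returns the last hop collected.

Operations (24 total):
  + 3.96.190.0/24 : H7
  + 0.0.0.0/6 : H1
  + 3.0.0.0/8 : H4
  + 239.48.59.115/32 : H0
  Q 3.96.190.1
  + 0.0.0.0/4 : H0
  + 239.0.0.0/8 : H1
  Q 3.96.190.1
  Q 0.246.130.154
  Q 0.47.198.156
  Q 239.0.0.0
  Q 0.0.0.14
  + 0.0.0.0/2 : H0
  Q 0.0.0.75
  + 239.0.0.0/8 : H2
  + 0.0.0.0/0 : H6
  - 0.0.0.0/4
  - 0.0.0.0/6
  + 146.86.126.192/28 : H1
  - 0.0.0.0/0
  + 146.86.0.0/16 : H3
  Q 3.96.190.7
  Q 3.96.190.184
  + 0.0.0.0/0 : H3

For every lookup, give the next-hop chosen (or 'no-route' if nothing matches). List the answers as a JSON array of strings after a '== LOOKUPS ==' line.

Process each operation:
  + 3.96.190.0/24 (H7) depth=24
  + 0.0.0.0/6 (H1) depth=6
  + 3.0.0.0/8 (H4) depth=8
  + 239.48.59.115/32 (H0) depth=32
  Q 3.96.190.1: descend 000000110110000010111110 ; hops seen [H1,H4,H7] ; pick H7
  + 0.0.0.0/4 (H0) depth=4
  + 239.0.0.0/8 (H1) depth=8
  Q 3.96.190.1: descend 000000110110000010111110 ; hops seen [H0,H1,H4,H7] ; pick H7
  Q 0.246.130.154: descend 000000 ; hops seen [H0,H1] ; pick H1
  Q 0.47.198.156: descend 000000 ; hops seen [H0,H1] ; pick H1
  Q 239.0.0.0: descend 1110111100 ; hops seen [H1] ; pick H1
  Q 0.0.0.14: descend 000000 ; hops seen [H0,H1] ; pick H1
  + 0.0.0.0/2 (H0) depth=2
  Q 0.0.0.75: descend 000000 ; hops seen [H0,H0,H1] ; pick H1
  + 239.0.0.0/8 (H2) depth=8
  + 0.0.0.0/0 (H6) depth=0
  - 0.0.0.0/4 clear@4
  - 0.0.0.0/6 clear@6
  + 146.86.126.192/28 (H1) depth=28
  - 0.0.0.0/0 clear@0
  + 146.86.0.0/16 (H3) depth=16
  Q 3.96.190.7: descend 000000110110000010111110 ; hops seen [H0,H4,H7] ; pick H7
  Q 3.96.190.184: descend 000000110110000010111110 ; hops seen [H0,H4,H7] ; pick H7
  + 0.0.0.0/0 (H3) depth=0

== LOOKUPS ==
["H7","H7","H1","H1","H1","H1","H1","H7","H7"]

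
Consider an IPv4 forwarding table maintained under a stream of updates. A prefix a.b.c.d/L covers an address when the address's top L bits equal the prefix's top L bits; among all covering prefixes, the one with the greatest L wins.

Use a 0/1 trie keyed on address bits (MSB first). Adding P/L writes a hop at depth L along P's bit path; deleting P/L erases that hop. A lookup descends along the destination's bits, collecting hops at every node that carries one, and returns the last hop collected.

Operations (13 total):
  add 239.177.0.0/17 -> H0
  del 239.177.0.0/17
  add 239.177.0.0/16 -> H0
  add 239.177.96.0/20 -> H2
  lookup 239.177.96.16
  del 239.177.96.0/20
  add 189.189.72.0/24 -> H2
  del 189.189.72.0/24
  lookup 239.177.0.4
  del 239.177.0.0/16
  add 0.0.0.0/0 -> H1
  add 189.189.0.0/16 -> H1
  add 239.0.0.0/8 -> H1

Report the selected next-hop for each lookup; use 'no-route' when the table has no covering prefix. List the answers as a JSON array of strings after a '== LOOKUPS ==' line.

Apply in order:
  add 239.177.0.0/17 -> H0 at depth 17
  - 239.177.0.0/17 clear@17
  add 239.177.0.0/16 -> H0 at depth 16
  add 239.177.96.0/20 -> H2 at depth 20
  ? 239.177.96.16  path d0:-→d1:-→d2:-→d3:-→d4:-→d5:-→d6:-→d7:-→d8:-→d9:-→d10:-→d11:-→d12:-→d13:-→d14:-→d15:-→d16:H0→d17:-→d18:-→d19:-→d20:H2  best=H2
  - 239.177.96.0/20 clear@20
  add 189.189.72.0/24 -> H2 at depth 24
  - 189.189.72.0/24 clear@24
  ? 239.177.0.4  path d0:-→d1:-→d2:-→d3:-→d4:-→d5:-→d6:-→d7:-→d8:-→d9:-→d10:-→d11:-→d12:-→d13:-→d14:-→d15:-→d16:H0→d17:-  best=H0
  - 239.177.0.0/16 clear@16
  add 0.0.0.0/0 -> H1 at depth 0
  add 189.189.0.0/16 -> H1 at depth 16
  add 239.0.0.0/8 -> H1 at depth 8

== LOOKUPS ==
["H2","H0"]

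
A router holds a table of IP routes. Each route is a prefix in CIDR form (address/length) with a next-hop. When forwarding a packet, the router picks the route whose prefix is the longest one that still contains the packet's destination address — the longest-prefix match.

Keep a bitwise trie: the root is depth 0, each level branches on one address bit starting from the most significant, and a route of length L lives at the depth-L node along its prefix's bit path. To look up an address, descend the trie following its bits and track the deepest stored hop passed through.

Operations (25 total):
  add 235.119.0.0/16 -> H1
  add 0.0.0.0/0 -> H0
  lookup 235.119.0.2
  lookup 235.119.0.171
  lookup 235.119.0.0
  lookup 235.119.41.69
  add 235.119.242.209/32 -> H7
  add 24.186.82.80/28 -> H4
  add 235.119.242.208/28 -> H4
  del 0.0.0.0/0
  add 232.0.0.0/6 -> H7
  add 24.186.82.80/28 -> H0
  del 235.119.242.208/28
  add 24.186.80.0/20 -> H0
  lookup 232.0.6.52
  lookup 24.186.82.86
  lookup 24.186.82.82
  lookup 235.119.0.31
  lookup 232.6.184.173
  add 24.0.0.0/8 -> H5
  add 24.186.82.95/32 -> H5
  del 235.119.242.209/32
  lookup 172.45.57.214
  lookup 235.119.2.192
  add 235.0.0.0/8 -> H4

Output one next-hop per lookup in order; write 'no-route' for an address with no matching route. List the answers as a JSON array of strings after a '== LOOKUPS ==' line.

Trace:
  + 235.119.0.0/16 (H1) depth=16
  + 0.0.0.0/0 (H0) depth=0
  Q 235.119.0.2: descend 1110101101110111 ; hops seen [H0,H1] ; pick H1
  Q 235.119.0.171: descend 1110101101110111 ; hops seen [H0,H1] ; pick H1
  Q 235.119.0.0: descend 1110101101110111 ; hops seen [H0,H1] ; pick H1
  Q 235.119.41.69: descend 1110101101110111 ; hops seen [H0,H1] ; pick H1
  + 235.119.242.209/32 (H7) depth=32
  + 24.186.82.80/28 (H4) depth=28
  + 235.119.242.208/28 (H4) depth=28
  del 0.0.0.0/0 (clear depth 0)
  + 232.0.0.0/6 (H7) depth=6
  + 24.186.82.80/28 (H0) depth=28
  del 235.119.242.208/28 (clear depth 28)
  + 24.186.80.0/20 (H0) depth=20
  Q 232.0.6.52: descend 111010 ; hops seen [H7] ; pick H7
  Q 24.186.82.86: descend 0001100010111010010100100101 ; hops seen [H0,H0] ; pick H0
  Q 24.186.82.82: descend 0001100010111010010100100101 ; hops seen [H0,H0] ; pick H0
  Q 235.119.0.31: descend 1110101101110111 ; hops seen [H7,H1] ; pick H1
  Q 232.6.184.173: descend 111010 ; hops seen [H7] ; pick H7
  + 24.0.0.0/8 (H5) depth=8
  + 24.186.82.95/32 (H5) depth=32
  del 235.119.242.209/32 (clear depth 32)
  Q 172.45.57.214: descend 1 ; hops seen [∅] ; pick no-route
  Q 235.119.2.192: descend 1110101101110111 ; hops seen [H7,H1] ; pick H1
  + 235.0.0.0/8 (H4) depth=8

== LOOKUPS ==
["H1","H1","H1","H1","H7","H0","H0","H1","H7","no-route","H1"]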